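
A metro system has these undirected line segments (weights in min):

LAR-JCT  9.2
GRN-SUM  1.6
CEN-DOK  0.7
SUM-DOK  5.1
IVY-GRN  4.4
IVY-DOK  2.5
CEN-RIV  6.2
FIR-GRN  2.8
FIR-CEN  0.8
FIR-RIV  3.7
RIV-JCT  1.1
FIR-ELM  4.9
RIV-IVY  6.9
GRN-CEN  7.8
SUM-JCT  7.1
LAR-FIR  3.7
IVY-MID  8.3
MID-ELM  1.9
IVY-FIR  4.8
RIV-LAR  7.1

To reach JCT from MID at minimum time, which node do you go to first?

ELM

Enumerating some paths:
MID - IVY - RIV - JCT: 8.3+6.9+1.1 = 16.3
MID - IVY - DOK - CEN - FIR - RIV - JCT: 8.3+2.5+0.7+0.8+3.7+1.1 = 17.1
MID - ELM - FIR - RIV - JCT: 1.9+4.9+3.7+1.1 = 11.6
MID - ELM - FIR - CEN - RIV - JCT: 1.9+4.9+0.8+6.2+1.1 = 14.9
Cheapest is MID - ELM - FIR - RIV - JCT at 11.6 min.
So from MID the first move is to ELM.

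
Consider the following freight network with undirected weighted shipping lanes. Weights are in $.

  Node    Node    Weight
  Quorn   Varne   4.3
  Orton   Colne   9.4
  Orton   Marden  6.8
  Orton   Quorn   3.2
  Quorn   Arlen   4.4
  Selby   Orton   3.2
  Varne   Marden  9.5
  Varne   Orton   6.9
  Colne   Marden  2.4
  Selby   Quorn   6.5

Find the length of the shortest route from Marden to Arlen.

$14.4

Enumerating some paths:
Marden → Varne → Quorn → Arlen: 9.5+4.3+4.4 = 18.2
Marden → Orton → Quorn → Arlen: 6.8+3.2+4.4 = 14.4
Cheapest is Marden → Orton → Quorn → Arlen at $14.4.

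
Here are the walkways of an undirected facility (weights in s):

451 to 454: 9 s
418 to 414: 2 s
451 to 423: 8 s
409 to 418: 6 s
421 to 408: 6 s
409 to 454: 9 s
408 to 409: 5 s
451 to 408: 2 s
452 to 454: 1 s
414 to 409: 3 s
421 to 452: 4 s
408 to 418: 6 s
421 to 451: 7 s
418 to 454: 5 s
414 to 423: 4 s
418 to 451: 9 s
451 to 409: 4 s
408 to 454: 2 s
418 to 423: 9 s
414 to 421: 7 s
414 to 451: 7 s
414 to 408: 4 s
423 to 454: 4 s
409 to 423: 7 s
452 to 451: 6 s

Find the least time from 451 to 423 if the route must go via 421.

Best 451 to 421: 451 → 421 costing 7
Shortest 421→423: 421 → 452 → 454 → 423 = 9
Total via 421: 7 + 9 = 16 s.

16 s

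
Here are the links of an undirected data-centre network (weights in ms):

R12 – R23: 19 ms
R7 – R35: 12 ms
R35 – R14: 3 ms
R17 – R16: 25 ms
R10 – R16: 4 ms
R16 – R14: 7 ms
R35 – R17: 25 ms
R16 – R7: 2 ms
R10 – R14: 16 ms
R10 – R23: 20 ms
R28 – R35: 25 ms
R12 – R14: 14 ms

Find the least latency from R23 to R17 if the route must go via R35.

Shortest R23→R35: R23–R10–R16–R14–R35 = 34
Best R35 to R17: R35–R17 costing 25
Total via R35: 34 + 25 = 59 ms.

59 ms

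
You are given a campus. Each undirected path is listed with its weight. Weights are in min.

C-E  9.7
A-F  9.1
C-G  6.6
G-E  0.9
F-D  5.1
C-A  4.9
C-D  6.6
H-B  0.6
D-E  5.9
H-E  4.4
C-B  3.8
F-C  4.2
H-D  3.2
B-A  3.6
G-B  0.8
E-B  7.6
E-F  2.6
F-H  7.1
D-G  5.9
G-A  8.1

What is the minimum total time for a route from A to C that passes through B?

7.4 min

Best A to B: A–B costing 3.6
Shortest B→C: B–C = 3.8
Total via B: 3.6 + 3.8 = 7.4 min.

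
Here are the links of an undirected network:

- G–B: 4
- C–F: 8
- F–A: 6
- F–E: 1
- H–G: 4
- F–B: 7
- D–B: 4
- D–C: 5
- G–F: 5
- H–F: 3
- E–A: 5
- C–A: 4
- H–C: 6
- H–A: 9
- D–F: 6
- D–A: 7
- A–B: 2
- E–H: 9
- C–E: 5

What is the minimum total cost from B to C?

Running Dijkstra from B:
B: 0
A: 2  (via B)
D: 4  (via B)
G: 4  (via B)
C: 6  (via A)
Shortest route: B–A–C = 6.

6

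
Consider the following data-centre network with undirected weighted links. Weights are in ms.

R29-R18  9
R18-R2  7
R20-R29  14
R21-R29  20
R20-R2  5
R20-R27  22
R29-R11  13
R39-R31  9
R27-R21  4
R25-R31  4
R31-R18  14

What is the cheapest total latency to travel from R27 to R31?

47 ms

Shortest distances from R27:
R27: 0
R21: 4  (via R27)
R20: 22  (via R27)
R29: 24  (via R21)
R2: 27  (via R20)
R18: 33  (via R29)
R11: 37  (via R29)
R31: 47  (via R18)
Shortest route: R27–R21–R29–R18–R31 = 47 ms.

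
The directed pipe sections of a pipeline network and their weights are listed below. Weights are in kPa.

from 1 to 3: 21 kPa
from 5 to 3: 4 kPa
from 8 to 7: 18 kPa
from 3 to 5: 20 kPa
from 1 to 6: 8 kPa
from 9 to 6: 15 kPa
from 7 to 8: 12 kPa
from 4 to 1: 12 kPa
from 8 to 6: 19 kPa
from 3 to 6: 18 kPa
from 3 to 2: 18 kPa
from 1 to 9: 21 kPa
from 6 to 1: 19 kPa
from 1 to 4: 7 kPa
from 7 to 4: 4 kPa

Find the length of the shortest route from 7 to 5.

57 kPa

Compare a few routes:
7–8–6–1–3–5: 12+19+19+21+20 = 91
7–4–1–3–5: 4+12+21+20 = 57
Cheapest is 7–4–1–3–5 at 57 kPa.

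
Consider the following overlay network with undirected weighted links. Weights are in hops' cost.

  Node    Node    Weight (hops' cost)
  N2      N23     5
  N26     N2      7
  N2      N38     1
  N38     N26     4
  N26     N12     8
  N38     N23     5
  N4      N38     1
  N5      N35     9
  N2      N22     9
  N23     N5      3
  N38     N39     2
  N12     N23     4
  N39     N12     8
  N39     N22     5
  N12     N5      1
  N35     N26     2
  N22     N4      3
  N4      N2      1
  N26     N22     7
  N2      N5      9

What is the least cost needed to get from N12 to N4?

Shortest distances from N12:
N12: 0
N5: 1  (via N12)
N23: 4  (via N12)
N39: 8  (via N12)
N26: 8  (via N12)
N2: 9  (via N23)
N38: 9  (via N23)
N35: 10  (via N5)
N4: 10  (via N2)
Shortest route: N12 → N23 → N2 → N4 = 10 hops' cost.

10 hops' cost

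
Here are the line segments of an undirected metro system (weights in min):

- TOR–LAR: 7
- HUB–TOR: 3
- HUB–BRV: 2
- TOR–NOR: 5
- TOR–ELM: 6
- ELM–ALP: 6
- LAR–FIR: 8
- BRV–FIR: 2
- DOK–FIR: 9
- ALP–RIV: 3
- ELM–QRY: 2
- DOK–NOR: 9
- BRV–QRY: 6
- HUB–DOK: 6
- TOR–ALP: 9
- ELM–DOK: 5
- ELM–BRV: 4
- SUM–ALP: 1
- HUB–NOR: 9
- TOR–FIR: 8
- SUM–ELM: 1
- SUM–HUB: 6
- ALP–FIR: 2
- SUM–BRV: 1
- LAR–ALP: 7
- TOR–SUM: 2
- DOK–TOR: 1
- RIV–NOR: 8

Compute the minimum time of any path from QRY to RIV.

7 min

Enumerating some paths:
QRY–ELM–SUM–ALP–RIV: 2+1+1+3 = 7
QRY–ELM–ALP–RIV: 2+6+3 = 11
QRY–ELM–BRV–SUM–ALP–RIV: 2+4+1+1+3 = 11
Cheapest is QRY–ELM–SUM–ALP–RIV at 7 min.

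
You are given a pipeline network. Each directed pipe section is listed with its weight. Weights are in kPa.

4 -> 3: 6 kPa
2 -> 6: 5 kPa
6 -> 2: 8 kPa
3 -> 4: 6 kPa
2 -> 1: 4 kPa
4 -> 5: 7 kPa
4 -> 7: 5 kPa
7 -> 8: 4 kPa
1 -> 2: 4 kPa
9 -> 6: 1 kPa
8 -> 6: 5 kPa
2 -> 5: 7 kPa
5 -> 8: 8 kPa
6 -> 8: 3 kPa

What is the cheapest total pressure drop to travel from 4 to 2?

22 kPa

Running Dijkstra from 4:
4: 0
7: 5  (via 4)
3: 6  (via 4)
5: 7  (via 4)
8: 9  (via 7)
6: 14  (via 8)
2: 22  (via 6)
Shortest route: 4 → 7 → 8 → 6 → 2 = 22 kPa.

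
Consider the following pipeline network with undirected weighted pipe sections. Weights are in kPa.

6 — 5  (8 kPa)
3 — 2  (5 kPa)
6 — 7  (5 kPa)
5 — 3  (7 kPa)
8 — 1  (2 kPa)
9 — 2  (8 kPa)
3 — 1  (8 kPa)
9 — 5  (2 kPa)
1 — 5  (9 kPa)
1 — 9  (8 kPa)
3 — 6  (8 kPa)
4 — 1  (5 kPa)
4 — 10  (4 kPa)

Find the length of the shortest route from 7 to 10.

Running Dijkstra from 7:
7: 0
6: 5  (via 7)
3: 13  (via 6)
5: 13  (via 6)
9: 15  (via 5)
2: 18  (via 3)
1: 21  (via 3)
8: 23  (via 1)
4: 26  (via 1)
10: 30  (via 4)
Shortest route: 7–6–3–1–4–10 = 30 kPa.

30 kPa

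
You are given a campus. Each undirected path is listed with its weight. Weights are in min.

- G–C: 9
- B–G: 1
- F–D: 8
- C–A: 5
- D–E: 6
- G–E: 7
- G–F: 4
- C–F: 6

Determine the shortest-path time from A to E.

Shortest distances from A:
A: 0
C: 5  (via A)
F: 11  (via C)
G: 14  (via C)
B: 15  (via G)
D: 19  (via F)
E: 21  (via G)
Shortest route: A → C → G → E = 21 min.

21 min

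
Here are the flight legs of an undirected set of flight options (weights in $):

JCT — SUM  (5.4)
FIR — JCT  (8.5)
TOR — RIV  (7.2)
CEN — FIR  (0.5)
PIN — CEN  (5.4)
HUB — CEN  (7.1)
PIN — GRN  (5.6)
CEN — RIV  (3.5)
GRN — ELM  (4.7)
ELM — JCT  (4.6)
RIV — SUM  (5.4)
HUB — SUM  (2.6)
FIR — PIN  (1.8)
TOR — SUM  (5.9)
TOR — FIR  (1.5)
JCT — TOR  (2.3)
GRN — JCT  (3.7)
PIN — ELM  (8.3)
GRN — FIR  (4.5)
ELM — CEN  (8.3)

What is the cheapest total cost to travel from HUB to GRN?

$11.7

Running Dijkstra from HUB:
HUB: 0
SUM: 2.6  (via HUB)
CEN: 7.1  (via HUB)
FIR: 7.6  (via CEN)
RIV: 8  (via SUM)
JCT: 8  (via SUM)
TOR: 8.5  (via SUM)
PIN: 9.4  (via FIR)
GRN: 11.7  (via JCT)
Shortest route: HUB → SUM → JCT → GRN = $11.7.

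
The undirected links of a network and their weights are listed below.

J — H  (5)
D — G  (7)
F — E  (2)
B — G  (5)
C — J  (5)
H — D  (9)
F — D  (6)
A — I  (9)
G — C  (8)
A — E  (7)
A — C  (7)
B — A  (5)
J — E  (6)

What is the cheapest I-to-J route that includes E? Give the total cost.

Best I to E: I–A–E costing 16
Shortest E→J: E–J = 6
Total via E: 16 + 6 = 22.

22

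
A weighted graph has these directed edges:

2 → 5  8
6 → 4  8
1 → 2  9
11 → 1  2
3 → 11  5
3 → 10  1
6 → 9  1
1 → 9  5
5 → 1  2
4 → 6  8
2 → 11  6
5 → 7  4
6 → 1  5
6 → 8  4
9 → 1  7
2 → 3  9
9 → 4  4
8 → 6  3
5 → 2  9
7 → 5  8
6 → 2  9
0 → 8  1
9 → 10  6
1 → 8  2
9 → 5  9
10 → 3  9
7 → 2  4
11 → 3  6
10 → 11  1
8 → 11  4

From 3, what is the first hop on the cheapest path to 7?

10

Enumerating some paths:
3 - 10 - 11 - 1 - 9 - 5 - 7: 1+1+2+5+9+4 = 22
3 - 10 - 11 - 1 - 8 - 6 - 9 - 5 - 7: 1+1+2+2+3+1+9+4 = 23
3 - 10 - 11 - 1 - 2 - 5 - 7: 1+1+2+9+8+4 = 25
3 - 11 - 1 - 9 - 5 - 7: 5+2+5+9+4 = 25
The minimum is 22 via 3 - 10 - 11 - 1 - 9 - 5 - 7.
So from 3 the first move is to 10.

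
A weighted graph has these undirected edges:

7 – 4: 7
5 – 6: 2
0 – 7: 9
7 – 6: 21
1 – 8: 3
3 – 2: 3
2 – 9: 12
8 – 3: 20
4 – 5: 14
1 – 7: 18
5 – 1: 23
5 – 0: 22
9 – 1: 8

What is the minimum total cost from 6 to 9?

Running Dijkstra from 6:
6: 0
5: 2  (via 6)
4: 16  (via 5)
7: 21  (via 6)
0: 24  (via 5)
1: 25  (via 5)
8: 28  (via 1)
9: 33  (via 1)
Shortest route: 6–5–1–9 = 33.

33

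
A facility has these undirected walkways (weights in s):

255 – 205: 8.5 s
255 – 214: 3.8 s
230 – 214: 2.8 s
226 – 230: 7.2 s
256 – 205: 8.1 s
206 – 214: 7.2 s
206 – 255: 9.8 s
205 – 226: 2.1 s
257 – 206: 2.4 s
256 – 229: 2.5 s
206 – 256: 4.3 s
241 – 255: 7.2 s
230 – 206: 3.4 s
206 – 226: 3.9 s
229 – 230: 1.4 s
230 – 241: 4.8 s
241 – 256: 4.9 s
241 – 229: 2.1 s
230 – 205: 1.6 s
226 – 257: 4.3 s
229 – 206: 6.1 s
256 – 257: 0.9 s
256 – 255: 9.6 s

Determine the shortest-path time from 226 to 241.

7.2 s

Shortest distances from 226:
226: 0
205: 2.1  (via 226)
230: 3.7  (via 205)
206: 3.9  (via 226)
257: 4.3  (via 226)
229: 5.1  (via 230)
256: 5.2  (via 257)
214: 6.5  (via 230)
241: 7.2  (via 229)
Shortest route: 226–205–230–229–241 = 7.2 s.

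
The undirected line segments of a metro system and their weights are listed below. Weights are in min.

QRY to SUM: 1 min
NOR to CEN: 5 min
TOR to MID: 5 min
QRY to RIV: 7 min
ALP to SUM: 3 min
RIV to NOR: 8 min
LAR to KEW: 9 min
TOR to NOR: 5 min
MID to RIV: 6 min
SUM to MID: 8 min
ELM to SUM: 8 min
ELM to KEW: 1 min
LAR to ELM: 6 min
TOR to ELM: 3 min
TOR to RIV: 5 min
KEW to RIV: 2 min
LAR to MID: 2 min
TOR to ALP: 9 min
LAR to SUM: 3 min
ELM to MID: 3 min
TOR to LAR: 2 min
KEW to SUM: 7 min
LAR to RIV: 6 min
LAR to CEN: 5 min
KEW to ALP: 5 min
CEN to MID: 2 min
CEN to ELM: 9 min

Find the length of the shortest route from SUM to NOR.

10 min

Shortest distances from SUM:
SUM: 0
QRY: 1  (via SUM)
LAR: 3  (via SUM)
ALP: 3  (via SUM)
MID: 5  (via LAR)
TOR: 5  (via LAR)
CEN: 7  (via MID)
KEW: 7  (via SUM)
ELM: 8  (via SUM)
RIV: 8  (via QRY)
NOR: 10  (via TOR)
Shortest route: SUM–LAR–TOR–NOR = 10 min.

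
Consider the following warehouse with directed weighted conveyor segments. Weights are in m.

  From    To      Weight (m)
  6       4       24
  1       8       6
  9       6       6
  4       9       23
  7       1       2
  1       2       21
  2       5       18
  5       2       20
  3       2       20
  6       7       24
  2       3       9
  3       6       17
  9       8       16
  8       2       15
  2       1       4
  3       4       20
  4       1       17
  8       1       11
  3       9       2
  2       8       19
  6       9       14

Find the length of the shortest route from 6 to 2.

Compare a few routes:
6 → 7 → 1 → 2: 24+2+21 = 47
6 → 9 → 8 → 2: 14+16+15 = 45
6 → 7 → 1 → 8 → 2: 24+2+6+15 = 47
The minimum is 45 m via 6 → 9 → 8 → 2.

45 m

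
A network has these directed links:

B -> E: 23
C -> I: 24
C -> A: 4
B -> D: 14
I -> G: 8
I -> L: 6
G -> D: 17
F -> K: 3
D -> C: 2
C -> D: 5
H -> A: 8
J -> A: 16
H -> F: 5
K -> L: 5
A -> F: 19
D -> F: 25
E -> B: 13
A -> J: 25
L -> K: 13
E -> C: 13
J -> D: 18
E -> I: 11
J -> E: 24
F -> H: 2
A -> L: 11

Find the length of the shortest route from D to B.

68

Compare a few routes:
D → F → H → A → J → E → B: 25+2+8+25+24+13 = 97
D → C → A → J → E → B: 2+4+25+24+13 = 68
The minimum is 68 via D → C → A → J → E → B.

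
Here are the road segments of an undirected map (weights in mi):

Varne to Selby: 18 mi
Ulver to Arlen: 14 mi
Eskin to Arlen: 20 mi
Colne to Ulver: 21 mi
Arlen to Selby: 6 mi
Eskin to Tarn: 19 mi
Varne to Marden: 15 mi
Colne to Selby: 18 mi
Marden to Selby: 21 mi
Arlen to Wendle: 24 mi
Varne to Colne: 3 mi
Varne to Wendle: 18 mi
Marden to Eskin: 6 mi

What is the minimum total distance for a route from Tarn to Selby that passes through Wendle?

88 mi

Shortest Tarn→Wendle: Tarn → Eskin → Marden → Varne → Wendle = 58
Shortest Wendle→Selby: Wendle → Arlen → Selby = 30
Total via Wendle: 58 + 30 = 88 mi.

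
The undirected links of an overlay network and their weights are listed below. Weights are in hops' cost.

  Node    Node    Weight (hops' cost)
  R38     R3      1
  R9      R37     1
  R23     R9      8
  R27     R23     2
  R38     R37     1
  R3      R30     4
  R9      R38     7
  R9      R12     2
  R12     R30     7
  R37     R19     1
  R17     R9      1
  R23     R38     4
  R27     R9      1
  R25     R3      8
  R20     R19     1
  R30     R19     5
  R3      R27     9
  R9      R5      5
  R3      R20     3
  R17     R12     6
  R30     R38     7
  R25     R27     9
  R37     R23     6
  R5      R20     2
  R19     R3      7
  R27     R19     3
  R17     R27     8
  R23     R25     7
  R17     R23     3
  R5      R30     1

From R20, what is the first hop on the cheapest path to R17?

Candidate routes:
R20 - R19 - R27 - R9 - R17: 1+3+1+1 = 6
R20 - R3 - R38 - R37 - R9 - R17: 3+1+1+1+1 = 7
R20 - R5 - R9 - R17: 2+5+1 = 8
R20 - R19 - R37 - R9 - R17: 1+1+1+1 = 4
Cheapest is R20 - R19 - R37 - R9 - R17 at 4 hops' cost.
So from R20 the first move is to R19.

R19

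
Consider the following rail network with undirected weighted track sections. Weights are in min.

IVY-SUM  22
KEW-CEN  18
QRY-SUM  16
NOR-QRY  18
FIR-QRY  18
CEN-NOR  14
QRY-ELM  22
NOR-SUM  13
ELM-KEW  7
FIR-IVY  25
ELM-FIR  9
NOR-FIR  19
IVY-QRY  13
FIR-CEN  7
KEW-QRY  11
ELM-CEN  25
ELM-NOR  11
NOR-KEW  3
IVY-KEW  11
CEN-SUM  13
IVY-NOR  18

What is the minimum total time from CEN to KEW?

Settle nodes by increasing distance from CEN:
CEN: 0
FIR: 7  (via CEN)
SUM: 13  (via CEN)
NOR: 14  (via CEN)
ELM: 16  (via FIR)
KEW: 17  (via NOR)
Shortest route: CEN → NOR → KEW = 17 min.

17 min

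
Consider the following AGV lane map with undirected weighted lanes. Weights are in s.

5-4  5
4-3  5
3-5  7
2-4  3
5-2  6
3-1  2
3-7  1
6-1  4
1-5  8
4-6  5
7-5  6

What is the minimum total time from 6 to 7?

Shortest distances from 6:
6: 0
1: 4  (via 6)
4: 5  (via 6)
3: 6  (via 1)
7: 7  (via 3)
Shortest route: 6–1–3–7 = 7 s.

7 s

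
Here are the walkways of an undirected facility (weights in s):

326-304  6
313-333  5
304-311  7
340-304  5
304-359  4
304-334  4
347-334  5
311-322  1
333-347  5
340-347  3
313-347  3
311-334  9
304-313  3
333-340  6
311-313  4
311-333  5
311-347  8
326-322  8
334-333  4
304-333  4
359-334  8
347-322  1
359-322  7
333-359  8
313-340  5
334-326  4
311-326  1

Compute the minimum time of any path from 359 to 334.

8 s

Candidate routes:
359 → 334: 8 = 8
359 → 304 → 333 → 334: 4+4+4 = 12
The minimum is 8 s via 359 → 334.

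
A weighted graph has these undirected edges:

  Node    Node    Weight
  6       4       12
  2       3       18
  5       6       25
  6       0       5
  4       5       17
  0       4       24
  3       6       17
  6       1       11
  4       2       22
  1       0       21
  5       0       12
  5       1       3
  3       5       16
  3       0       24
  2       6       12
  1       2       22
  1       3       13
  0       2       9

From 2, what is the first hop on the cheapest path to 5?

Compare a few routes:
2 → 0 → 5: 9+12 = 21
2 → 1 → 5: 22+3 = 25
2 → 6 → 1 → 5: 12+11+3 = 26
The minimum is 21 via 2 → 0 → 5.
So from 2 the first move is to 0.

0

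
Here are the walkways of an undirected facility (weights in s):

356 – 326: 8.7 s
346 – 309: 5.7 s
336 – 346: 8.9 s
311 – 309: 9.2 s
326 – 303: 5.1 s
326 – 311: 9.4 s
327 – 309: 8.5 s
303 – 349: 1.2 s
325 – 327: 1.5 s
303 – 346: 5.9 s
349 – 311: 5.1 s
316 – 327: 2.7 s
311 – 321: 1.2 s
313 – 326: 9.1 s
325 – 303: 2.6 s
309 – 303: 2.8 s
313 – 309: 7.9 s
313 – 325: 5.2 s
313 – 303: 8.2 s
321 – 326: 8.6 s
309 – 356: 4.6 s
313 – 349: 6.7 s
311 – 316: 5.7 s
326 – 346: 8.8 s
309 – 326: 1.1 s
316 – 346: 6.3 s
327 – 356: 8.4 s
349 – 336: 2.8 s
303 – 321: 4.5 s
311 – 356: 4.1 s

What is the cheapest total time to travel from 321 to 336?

Candidate routes:
321 → 311 → 349 → 336: 1.2+5.1+2.8 = 9.1
321 → 303 → 349 → 336: 4.5+1.2+2.8 = 8.5
321 → 326 → 309 → 303 → 349 → 336: 8.6+1.1+2.8+1.2+2.8 = 16.5
The minimum is 8.5 s via 321 → 303 → 349 → 336.

8.5 s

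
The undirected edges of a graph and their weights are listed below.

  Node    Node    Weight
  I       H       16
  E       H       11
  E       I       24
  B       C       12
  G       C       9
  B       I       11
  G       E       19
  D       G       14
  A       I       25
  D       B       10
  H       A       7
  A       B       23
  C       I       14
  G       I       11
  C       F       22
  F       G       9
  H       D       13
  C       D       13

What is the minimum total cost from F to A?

43

Settle nodes by increasing distance from F:
F: 0
G: 9  (via F)
C: 18  (via G)
I: 20  (via G)
D: 23  (via G)
E: 28  (via G)
B: 30  (via C)
H: 36  (via I)
A: 43  (via H)
Shortest route: F → G → I → H → A = 43.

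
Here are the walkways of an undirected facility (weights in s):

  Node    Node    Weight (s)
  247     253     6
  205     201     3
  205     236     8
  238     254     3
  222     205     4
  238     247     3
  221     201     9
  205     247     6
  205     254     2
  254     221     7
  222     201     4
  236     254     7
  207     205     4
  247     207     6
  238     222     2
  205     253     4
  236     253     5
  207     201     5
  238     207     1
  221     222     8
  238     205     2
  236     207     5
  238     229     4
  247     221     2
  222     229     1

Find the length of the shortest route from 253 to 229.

Enumerating some paths:
253 → 205 → 222 → 229: 4+4+1 = 9
253 → 205 → 254 → 238 → 222 → 229: 4+2+3+2+1 = 12
253 → 247 → 238 → 222 → 229: 6+3+2+1 = 12
253 → 205 → 238 → 229: 4+2+4 = 10
The minimum is 9 s via 253 → 205 → 222 → 229.

9 s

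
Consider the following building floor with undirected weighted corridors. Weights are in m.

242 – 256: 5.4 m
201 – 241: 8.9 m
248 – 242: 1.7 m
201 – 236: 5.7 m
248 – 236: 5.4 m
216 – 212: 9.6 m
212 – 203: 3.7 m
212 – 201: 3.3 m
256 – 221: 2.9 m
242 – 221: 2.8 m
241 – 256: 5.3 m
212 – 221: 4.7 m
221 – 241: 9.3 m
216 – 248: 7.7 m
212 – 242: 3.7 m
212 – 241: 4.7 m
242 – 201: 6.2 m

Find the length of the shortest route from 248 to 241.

Settle nodes by increasing distance from 248:
248: 0
242: 1.7  (via 248)
221: 4.5  (via 242)
236: 5.4  (via 248)
212: 5.4  (via 242)
256: 7.1  (via 242)
216: 7.7  (via 248)
201: 7.9  (via 242)
203: 9.1  (via 212)
241: 10.1  (via 212)
Shortest route: 248–242–212–241 = 10.1 m.

10.1 m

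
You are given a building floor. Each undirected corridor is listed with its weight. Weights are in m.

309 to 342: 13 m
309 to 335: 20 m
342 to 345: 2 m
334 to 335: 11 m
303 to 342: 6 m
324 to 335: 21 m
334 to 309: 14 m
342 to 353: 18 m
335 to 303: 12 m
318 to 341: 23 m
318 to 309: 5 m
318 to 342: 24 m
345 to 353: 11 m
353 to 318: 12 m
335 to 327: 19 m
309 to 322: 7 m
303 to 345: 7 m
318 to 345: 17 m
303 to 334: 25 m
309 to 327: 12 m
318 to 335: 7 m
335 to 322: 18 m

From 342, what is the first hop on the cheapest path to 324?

Candidate routes:
342 - 303 - 335 - 324: 6+12+21 = 39
342 - 345 - 303 - 335 - 324: 2+7+12+21 = 42
The minimum is 39 m via 342 - 303 - 335 - 324.
So from 342 the first move is to 303.

303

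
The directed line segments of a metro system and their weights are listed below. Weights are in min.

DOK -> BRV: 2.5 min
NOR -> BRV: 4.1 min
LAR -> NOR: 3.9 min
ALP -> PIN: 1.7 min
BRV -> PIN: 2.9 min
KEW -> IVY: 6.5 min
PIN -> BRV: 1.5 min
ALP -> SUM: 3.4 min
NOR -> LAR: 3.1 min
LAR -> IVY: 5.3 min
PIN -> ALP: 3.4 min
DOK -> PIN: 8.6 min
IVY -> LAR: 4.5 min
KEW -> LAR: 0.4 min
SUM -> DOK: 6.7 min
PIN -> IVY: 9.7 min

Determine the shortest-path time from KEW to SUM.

Running Dijkstra from KEW:
KEW: 0
LAR: 0.4  (via KEW)
NOR: 4.3  (via LAR)
IVY: 5.7  (via LAR)
BRV: 8.4  (via NOR)
PIN: 11.3  (via BRV)
ALP: 14.7  (via PIN)
SUM: 18.1  (via ALP)
Shortest route: KEW → LAR → NOR → BRV → PIN → ALP → SUM = 18.1 min.

18.1 min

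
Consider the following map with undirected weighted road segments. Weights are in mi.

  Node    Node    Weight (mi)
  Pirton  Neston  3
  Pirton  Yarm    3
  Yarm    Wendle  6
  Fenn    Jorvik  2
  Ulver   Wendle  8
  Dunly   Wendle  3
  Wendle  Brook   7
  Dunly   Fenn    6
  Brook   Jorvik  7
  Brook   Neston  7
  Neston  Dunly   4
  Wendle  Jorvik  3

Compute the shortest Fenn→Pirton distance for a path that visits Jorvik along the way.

Best Fenn to Jorvik: Fenn–Jorvik costing 2
Best Jorvik to Pirton: Jorvik–Wendle–Yarm–Pirton costing 12
Total via Jorvik: 2 + 12 = 14 mi.

14 mi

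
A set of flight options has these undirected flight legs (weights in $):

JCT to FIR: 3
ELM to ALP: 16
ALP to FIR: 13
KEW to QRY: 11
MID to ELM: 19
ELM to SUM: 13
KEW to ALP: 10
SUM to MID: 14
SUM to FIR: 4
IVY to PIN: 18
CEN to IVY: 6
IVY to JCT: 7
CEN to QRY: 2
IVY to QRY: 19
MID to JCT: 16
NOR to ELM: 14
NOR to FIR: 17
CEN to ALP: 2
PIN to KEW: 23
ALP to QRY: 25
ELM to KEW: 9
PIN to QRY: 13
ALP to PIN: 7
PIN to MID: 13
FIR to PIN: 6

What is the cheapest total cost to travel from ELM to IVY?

$24

Enumerating some paths:
ELM–KEW–ALP–CEN–IVY: 9+10+2+6 = 27
ELM–SUM–FIR–JCT–IVY: 13+4+3+7 = 27
ELM–ALP–CEN–IVY: 16+2+6 = 24
Cheapest is ELM–ALP–CEN–IVY at $24.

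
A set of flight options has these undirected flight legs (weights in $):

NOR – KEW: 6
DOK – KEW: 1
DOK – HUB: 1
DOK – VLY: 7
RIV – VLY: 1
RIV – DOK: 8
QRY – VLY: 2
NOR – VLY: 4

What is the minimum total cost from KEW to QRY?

$10

Settle nodes by increasing distance from KEW:
KEW: 0
DOK: 1  (via KEW)
HUB: 2  (via DOK)
NOR: 6  (via KEW)
VLY: 8  (via DOK)
RIV: 9  (via DOK)
QRY: 10  (via VLY)
Shortest route: KEW–DOK–VLY–QRY = $10.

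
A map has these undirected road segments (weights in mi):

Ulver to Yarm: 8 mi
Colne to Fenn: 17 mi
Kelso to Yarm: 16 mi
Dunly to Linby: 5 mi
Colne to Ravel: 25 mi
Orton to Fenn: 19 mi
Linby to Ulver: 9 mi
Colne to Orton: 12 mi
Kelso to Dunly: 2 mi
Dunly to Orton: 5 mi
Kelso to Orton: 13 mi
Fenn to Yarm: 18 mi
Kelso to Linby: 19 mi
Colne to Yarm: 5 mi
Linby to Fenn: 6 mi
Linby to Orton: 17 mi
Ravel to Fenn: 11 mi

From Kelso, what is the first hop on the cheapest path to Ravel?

Dunly

Enumerating some paths:
Kelso–Linby–Fenn–Ravel: 19+6+11 = 36
Kelso–Dunly–Linby–Fenn–Ravel: 2+5+6+11 = 24
The minimum is 24 mi via Kelso–Dunly–Linby–Fenn–Ravel.
So from Kelso the first move is to Dunly.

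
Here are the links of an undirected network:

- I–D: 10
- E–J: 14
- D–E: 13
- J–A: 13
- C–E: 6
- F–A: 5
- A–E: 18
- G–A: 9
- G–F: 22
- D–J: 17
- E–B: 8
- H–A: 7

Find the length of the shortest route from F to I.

Shortest distances from F:
F: 0
A: 5  (via F)
H: 12  (via A)
G: 14  (via A)
J: 18  (via A)
E: 23  (via A)
C: 29  (via E)
B: 31  (via E)
D: 35  (via J)
I: 45  (via D)
Shortest route: F → A → J → D → I = 45.

45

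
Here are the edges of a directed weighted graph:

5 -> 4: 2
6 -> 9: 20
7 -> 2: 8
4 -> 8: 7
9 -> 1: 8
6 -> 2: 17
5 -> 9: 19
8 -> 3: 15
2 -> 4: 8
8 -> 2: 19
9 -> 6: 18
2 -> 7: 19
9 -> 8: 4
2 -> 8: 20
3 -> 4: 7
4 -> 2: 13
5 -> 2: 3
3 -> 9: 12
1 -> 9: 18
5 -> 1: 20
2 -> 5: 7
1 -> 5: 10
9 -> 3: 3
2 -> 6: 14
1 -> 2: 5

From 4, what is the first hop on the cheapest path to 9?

Compare a few routes:
4 → 2 → 5 → 9: 13+7+19 = 39
4 → 2 → 6 → 9: 13+14+20 = 47
4 → 8 → 3 → 9: 7+15+12 = 34
4 → 8 → 2 → 5 → 9: 7+19+7+19 = 52
Cheapest is 4 → 8 → 3 → 9 at 34.
So from 4 the first move is to 8.

8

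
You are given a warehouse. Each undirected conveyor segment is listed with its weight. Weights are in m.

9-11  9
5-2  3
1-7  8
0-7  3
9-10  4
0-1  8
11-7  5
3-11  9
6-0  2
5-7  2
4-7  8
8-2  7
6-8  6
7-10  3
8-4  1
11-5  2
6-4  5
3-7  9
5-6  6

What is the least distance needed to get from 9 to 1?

Candidate routes:
9 → 11 → 5 → 7 → 1: 9+2+2+8 = 21
9 → 10 → 7 → 0 → 1: 4+3+3+8 = 18
9 → 10 → 7 → 1: 4+3+8 = 15
Cheapest is 9 → 10 → 7 → 1 at 15 m.

15 m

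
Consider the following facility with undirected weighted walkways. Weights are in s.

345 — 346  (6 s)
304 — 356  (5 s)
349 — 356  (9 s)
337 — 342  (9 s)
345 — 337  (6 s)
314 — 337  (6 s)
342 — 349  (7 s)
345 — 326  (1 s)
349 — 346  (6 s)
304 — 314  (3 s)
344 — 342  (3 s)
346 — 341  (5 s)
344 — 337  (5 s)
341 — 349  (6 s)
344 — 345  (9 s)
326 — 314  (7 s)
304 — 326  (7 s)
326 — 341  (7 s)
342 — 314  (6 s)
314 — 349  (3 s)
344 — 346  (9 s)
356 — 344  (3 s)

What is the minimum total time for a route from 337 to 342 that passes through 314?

12 s

Shortest 337→314: 337 → 314 = 6
Best 314 to 342: 314 → 342 costing 6
Total via 314: 6 + 6 = 12 s.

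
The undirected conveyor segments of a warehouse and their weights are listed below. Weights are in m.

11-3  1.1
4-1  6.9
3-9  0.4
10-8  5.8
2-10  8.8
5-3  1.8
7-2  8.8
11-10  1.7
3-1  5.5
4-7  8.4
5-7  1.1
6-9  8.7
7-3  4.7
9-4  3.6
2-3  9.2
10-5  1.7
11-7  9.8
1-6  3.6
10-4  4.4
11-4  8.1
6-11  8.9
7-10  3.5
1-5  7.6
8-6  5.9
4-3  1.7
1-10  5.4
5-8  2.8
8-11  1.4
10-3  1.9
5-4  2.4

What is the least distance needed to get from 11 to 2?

Enumerating some paths:
11 - 10 - 2: 1.7+8.8 = 10.5
11 - 3 - 10 - 2: 1.1+1.9+8.8 = 11.8
11 - 3 - 2: 1.1+9.2 = 10.3
Cheapest is 11 - 3 - 2 at 10.3 m.

10.3 m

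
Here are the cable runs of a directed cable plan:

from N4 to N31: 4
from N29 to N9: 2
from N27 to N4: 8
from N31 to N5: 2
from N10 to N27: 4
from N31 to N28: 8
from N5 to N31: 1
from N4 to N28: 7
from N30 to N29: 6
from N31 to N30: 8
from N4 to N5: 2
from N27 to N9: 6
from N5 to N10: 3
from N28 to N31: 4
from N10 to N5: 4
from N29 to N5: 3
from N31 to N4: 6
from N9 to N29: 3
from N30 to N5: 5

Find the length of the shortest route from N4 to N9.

Enumerating some paths:
N4 → N31 → N5 → N10 → N27 → N9: 4+2+3+4+6 = 19
N4 → N5 → N31 → N30 → N29 → N9: 2+1+8+6+2 = 19
N4 → N5 → N10 → N27 → N9: 2+3+4+6 = 15
The minimum is 15 via N4 → N5 → N10 → N27 → N9.

15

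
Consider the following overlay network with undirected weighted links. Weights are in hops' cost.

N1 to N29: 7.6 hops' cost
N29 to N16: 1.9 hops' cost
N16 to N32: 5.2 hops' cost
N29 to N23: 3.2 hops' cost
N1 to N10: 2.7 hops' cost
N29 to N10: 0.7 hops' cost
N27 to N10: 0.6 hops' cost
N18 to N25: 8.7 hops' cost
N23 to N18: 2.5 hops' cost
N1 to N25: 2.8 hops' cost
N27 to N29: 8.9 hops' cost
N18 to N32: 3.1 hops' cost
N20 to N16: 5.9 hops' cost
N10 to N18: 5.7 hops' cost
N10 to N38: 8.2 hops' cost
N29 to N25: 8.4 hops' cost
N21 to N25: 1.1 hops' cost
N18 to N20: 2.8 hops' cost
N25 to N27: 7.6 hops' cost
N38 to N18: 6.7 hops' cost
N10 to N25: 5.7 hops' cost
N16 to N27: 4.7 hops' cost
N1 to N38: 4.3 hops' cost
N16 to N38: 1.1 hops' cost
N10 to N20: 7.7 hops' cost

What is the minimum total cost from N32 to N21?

12.9 hops' cost

Candidate routes:
N32 - N18 - N25 - N21: 3.1+8.7+1.1 = 12.9
N32 - N16 - N29 - N10 - N1 - N25 - N21: 5.2+1.9+0.7+2.7+2.8+1.1 = 14.4
Cheapest is N32 - N18 - N25 - N21 at 12.9 hops' cost.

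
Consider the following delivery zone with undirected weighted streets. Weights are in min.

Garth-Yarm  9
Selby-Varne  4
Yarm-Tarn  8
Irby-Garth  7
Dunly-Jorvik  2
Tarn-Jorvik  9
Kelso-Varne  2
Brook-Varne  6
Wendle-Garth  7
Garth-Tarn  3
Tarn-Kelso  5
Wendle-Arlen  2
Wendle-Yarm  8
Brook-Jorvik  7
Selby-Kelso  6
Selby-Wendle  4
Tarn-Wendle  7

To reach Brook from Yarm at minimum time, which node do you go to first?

Candidate routes:
Yarm - Wendle - Selby - Varne - Brook: 8+4+4+6 = 22
Yarm - Tarn - Kelso - Varne - Brook: 8+5+2+6 = 21
Cheapest is Yarm - Tarn - Kelso - Varne - Brook at 21 min.
So from Yarm the first move is to Tarn.

Tarn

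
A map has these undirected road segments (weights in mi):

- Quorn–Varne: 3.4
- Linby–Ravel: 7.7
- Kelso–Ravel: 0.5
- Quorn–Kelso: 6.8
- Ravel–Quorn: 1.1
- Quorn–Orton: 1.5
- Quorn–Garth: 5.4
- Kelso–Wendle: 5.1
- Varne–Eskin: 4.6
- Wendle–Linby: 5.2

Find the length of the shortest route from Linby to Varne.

12.2 mi

Running Dijkstra from Linby:
Linby: 0
Wendle: 5.2  (via Linby)
Ravel: 7.7  (via Linby)
Kelso: 8.2  (via Ravel)
Quorn: 8.8  (via Ravel)
Orton: 10.3  (via Quorn)
Varne: 12.2  (via Quorn)
Shortest route: Linby → Ravel → Quorn → Varne = 12.2 mi.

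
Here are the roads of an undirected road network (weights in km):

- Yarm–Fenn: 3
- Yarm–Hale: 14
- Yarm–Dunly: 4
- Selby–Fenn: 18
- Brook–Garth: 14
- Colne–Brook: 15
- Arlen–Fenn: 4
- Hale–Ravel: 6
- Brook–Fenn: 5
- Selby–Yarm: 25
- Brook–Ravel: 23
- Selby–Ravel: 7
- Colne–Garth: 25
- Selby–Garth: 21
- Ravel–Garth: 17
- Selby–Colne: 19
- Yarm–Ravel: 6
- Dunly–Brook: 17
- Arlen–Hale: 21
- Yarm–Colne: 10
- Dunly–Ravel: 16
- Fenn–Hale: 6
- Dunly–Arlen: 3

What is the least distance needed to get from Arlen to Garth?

Shortest distances from Arlen:
Arlen: 0
Dunly: 3  (via Arlen)
Fenn: 4  (via Arlen)
Yarm: 7  (via Dunly)
Brook: 9  (via Fenn)
Hale: 10  (via Fenn)
Ravel: 13  (via Yarm)
Colne: 17  (via Yarm)
Selby: 20  (via Ravel)
Garth: 23  (via Brook)
Shortest route: Arlen–Fenn–Brook–Garth = 23 km.

23 km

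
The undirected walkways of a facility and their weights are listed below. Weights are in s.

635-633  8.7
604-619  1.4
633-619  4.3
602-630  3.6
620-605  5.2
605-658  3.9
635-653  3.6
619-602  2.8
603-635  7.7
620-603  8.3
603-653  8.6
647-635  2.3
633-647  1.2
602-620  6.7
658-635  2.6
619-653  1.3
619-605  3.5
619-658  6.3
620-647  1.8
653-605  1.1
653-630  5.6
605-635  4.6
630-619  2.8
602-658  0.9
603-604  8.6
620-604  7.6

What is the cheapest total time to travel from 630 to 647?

8.3 s

Shortest distances from 630:
630: 0
619: 2.8  (via 630)
602: 3.6  (via 630)
653: 4.1  (via 619)
604: 4.2  (via 619)
658: 4.5  (via 602)
605: 5.2  (via 653)
635: 7.1  (via 658)
633: 7.1  (via 619)
647: 8.3  (via 633)
Shortest route: 630–619–633–647 = 8.3 s.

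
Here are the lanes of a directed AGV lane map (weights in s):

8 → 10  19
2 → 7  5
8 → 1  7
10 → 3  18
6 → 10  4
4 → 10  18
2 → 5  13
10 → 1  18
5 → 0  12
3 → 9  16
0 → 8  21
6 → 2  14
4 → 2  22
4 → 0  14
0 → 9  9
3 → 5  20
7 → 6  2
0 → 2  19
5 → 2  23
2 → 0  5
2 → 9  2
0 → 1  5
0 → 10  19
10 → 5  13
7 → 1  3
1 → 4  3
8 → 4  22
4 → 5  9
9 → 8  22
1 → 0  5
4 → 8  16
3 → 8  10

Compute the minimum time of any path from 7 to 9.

17 s

Enumerating some paths:
7 → 6 → 2 → 9: 2+14+2 = 18
7 → 1 → 4 → 0 → 9: 3+3+14+9 = 29
7 → 1 → 0 → 9: 3+5+9 = 17
The minimum is 17 s via 7 → 1 → 0 → 9.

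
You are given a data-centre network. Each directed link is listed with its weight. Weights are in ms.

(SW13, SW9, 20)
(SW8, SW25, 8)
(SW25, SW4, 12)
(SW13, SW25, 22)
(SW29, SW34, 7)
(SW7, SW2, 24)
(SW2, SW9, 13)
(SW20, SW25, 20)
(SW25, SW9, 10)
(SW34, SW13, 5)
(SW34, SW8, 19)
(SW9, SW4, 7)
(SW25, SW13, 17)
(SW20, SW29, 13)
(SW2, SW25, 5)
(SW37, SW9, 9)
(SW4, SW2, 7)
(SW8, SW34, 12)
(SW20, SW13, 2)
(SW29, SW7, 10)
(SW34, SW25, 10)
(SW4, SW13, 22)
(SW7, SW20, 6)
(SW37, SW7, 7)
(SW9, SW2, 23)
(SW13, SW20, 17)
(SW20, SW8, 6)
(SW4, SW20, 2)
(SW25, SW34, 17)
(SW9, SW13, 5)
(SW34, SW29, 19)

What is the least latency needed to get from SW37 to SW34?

Compare a few routes:
SW37 - SW9 - SW4 - SW20 - SW8 - SW34: 9+7+2+6+12 = 36
SW37 - SW7 - SW20 - SW29 - SW34: 7+6+13+7 = 33
SW37 - SW7 - SW20 - SW8 - SW34: 7+6+6+12 = 31
The minimum is 31 ms via SW37 - SW7 - SW20 - SW8 - SW34.

31 ms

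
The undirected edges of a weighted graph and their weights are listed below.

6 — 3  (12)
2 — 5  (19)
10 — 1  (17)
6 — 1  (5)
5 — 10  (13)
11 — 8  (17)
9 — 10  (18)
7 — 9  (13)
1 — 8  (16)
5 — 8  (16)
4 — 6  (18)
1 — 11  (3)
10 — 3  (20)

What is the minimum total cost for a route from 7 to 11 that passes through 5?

77

Shortest 7→5: 7 → 9 → 10 → 5 = 44
Shortest 5→11: 5 → 8 → 11 = 33
Total via 5: 44 + 33 = 77.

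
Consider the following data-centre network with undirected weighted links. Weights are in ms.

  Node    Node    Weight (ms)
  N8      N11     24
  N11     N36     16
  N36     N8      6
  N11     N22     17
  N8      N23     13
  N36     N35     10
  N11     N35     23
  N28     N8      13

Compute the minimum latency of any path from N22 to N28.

Compare a few routes:
N22–N11–N36–N8–N28: 17+16+6+13 = 52
N22–N11–N35–N36–N8–N28: 17+23+10+6+13 = 69
N22–N11–N8–N28: 17+24+13 = 54
The minimum is 52 ms via N22–N11–N36–N8–N28.

52 ms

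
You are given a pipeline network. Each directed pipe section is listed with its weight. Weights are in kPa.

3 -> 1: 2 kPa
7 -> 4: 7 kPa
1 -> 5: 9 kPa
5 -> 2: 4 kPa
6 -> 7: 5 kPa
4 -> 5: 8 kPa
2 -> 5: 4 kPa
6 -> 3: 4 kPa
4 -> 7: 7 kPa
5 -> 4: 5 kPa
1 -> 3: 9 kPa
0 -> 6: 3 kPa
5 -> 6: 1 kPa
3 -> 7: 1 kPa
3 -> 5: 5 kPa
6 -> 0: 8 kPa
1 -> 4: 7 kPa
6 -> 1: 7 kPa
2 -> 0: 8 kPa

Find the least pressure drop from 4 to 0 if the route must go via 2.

20 kPa

Shortest 4→2: 4–5–2 = 12
Best 2 to 0: 2–0 costing 8
Total via 2: 12 + 8 = 20 kPa.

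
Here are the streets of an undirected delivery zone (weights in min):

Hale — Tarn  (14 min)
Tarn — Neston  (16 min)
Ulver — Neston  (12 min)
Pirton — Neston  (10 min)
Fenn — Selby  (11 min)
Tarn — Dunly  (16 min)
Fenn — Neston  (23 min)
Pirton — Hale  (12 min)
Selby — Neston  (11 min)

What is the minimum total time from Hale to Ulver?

34 min

Running Dijkstra from Hale:
Hale: 0
Pirton: 12  (via Hale)
Tarn: 14  (via Hale)
Neston: 22  (via Pirton)
Dunly: 30  (via Tarn)
Selby: 33  (via Neston)
Ulver: 34  (via Neston)
Shortest route: Hale → Pirton → Neston → Ulver = 34 min.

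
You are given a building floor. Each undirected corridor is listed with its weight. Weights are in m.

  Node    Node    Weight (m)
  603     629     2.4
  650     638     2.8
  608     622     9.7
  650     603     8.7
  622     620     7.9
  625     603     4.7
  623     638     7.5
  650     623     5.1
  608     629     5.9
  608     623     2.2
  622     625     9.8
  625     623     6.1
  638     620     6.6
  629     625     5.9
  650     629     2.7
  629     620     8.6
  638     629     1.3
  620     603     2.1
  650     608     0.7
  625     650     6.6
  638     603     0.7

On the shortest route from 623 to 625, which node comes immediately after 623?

625

Compare a few routes:
623 - 608 - 650 - 638 - 603 - 625: 2.2+0.7+2.8+0.7+4.7 = 11.1
623 - 625: 6.1 = 6.1
623 - 608 - 650 - 629 - 625: 2.2+0.7+2.7+5.9 = 11.5
623 - 608 - 650 - 625: 2.2+0.7+6.6 = 9.5
Cheapest is 623 - 625 at 6.1 m.
So from 623 the first move is to 625.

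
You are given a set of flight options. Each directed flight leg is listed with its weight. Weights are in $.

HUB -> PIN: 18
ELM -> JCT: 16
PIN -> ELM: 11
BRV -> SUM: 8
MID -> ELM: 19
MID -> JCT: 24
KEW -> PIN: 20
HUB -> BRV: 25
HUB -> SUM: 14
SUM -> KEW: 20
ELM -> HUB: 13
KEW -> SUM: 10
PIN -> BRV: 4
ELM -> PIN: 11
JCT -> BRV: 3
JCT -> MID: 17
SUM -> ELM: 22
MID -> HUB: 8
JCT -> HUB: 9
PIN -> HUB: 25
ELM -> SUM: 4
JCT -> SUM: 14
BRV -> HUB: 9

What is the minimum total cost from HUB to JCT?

$45

Candidate routes:
HUB → SUM → ELM → JCT: 14+22+16 = 52
HUB → PIN → ELM → JCT: 18+11+16 = 45
Cheapest is HUB → PIN → ELM → JCT at $45.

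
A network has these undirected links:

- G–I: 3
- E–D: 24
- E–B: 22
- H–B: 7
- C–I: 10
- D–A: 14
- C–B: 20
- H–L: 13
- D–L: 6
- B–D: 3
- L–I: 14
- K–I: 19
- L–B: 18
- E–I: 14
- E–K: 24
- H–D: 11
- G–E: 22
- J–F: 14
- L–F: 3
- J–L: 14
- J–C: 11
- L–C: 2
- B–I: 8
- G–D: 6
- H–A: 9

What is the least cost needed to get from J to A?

Compare a few routes:
J → L → D → A: 14+6+14 = 34
J → C → L → D → A: 11+2+6+14 = 33
The minimum is 33 via J → C → L → D → A.

33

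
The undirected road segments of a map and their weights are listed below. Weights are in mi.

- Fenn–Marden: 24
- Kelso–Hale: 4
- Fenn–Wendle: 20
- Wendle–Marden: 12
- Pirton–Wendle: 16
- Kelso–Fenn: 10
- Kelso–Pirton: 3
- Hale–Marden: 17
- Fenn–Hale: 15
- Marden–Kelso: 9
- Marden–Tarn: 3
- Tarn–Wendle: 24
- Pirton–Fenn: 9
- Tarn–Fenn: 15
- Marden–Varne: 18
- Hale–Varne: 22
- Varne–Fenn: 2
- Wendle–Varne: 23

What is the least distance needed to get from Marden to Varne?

Candidate routes:
Marden–Kelso–Fenn–Varne: 9+10+2 = 21
Marden–Varne: 18 = 18
Marden–Tarn–Fenn–Varne: 3+15+2 = 20
Marden–Kelso–Pirton–Fenn–Varne: 9+3+9+2 = 23
Cheapest is Marden–Varne at 18 mi.

18 mi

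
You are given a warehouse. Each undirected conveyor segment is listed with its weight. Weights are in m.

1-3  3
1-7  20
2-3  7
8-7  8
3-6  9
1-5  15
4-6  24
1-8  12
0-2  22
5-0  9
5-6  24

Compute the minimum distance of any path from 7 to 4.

56 m

Enumerating some paths:
7 → 1 → 3 → 6 → 4: 20+3+9+24 = 56
7 → 1 → 5 → 6 → 4: 20+15+24+24 = 83
7 → 8 → 1 → 5 → 6 → 4: 8+12+15+24+24 = 83
Cheapest is 7 → 1 → 3 → 6 → 4 at 56 m.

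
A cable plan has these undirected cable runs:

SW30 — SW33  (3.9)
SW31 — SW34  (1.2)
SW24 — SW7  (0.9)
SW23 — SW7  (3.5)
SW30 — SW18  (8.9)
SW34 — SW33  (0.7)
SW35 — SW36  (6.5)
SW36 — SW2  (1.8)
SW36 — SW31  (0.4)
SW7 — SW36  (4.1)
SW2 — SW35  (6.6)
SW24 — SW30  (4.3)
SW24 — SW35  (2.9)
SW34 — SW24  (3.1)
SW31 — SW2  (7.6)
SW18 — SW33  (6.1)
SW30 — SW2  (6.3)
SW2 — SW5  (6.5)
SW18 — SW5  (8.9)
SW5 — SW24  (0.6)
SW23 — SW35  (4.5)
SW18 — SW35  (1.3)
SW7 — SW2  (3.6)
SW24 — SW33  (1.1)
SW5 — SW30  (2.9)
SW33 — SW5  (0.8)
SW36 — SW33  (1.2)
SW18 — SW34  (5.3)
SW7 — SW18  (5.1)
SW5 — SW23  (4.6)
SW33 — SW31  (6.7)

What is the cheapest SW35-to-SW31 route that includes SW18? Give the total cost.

7.8

Shortest SW35→SW18: SW35–SW18 = 1.3
Shortest SW18→SW31: SW18–SW34–SW31 = 6.5
Total via SW18: 1.3 + 6.5 = 7.8.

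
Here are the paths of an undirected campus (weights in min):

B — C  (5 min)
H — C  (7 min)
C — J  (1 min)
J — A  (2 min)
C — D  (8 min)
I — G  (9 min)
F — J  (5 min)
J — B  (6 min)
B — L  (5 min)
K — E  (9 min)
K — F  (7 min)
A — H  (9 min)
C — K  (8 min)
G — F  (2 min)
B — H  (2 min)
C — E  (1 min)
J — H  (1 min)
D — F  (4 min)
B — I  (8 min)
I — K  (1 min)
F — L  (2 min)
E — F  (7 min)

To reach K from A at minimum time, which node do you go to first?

Candidate routes:
A → J → C → K: 2+1+8 = 11
A → J → C → E → K: 2+1+1+9 = 13
A → J → H → B → I → K: 2+1+2+8+1 = 14
The minimum is 11 min via A → J → C → K.
So from A the first move is to J.

J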